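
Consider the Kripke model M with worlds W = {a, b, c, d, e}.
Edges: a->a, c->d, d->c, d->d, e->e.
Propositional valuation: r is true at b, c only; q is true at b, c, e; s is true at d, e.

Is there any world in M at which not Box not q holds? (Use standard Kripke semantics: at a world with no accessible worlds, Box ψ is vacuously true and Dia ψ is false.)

Let φ = not Box not q. Evaluate φ at each world:
  a (successors {a}): φ is false.
  b (successors ∅): φ is false.
  c (successors {d}): φ is false.
  d (successors {c, d}): φ is true.
  e (successors {e}): φ is true.
Detail at d (witness):
  At d: Box not q is false, so not Box not q is true.
    At d: Box not q requires not q at every successor {c, d}.
      not q fails at c, so Box not q is false at d.

Yes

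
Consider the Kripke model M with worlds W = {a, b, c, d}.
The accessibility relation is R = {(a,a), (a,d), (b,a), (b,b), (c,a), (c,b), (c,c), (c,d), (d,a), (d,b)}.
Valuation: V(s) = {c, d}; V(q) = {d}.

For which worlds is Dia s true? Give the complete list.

a, c

Let φ = Dia s. Evaluate φ at each world:
  a (successors {a, d}): φ is true.
  b (successors {a, b}): φ is false.
  c (successors {a, b, c, d}): φ is true.
  d (successors {a, b}): φ is false.
For instance, at d:
  At d: Dia s requires s at some successor in {a, b}.
    At a: s is false.
    At b: s is false.
  So Dia s is false at d.
Satisfying worlds: {a, c}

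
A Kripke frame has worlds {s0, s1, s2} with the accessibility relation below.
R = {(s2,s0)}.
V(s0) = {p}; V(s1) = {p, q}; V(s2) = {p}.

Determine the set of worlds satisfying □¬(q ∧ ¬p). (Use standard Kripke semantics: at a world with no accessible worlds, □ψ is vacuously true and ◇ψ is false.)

Recall that □ψ holds at a world iff ψ holds at every accessible world, and ◇ψ holds iff ψ holds at some accessible world.
Let φ = □¬(q ∧ ¬p). Evaluate φ at each world:
  s0 (successors ∅): φ is true.
  s1 (successors ∅): φ is true.
  s2 (successors {s0}): φ is true.
For instance, at s2:
  At s2: □¬(q ∧ ¬p) requires ¬(q ∧ ¬p) at every successor {s0}.
    At s0: ¬(q ∧ ¬p) is true.
  So □¬(q ∧ ¬p) is true at s2.
Satisfying worlds: {s0, s1, s2}

s0, s1, s2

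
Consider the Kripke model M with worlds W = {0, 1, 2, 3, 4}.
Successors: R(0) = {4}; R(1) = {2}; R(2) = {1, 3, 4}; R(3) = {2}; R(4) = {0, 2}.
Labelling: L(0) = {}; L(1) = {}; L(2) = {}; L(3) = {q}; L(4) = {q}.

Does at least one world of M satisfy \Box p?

No

Let φ = \Box p. Evaluate φ at each world:
  0 (successors {4}): φ is false.
  1 (successors {2}): φ is false.
  2 (successors {1, 3, 4}): φ is false.
  3 (successors {2}): φ is false.
  4 (successors {0, 2}): φ is false.
For instance, at 0:
  At 0: \Box p requires p at every successor {4}.
    p fails at 4, so \Box p is false at 0.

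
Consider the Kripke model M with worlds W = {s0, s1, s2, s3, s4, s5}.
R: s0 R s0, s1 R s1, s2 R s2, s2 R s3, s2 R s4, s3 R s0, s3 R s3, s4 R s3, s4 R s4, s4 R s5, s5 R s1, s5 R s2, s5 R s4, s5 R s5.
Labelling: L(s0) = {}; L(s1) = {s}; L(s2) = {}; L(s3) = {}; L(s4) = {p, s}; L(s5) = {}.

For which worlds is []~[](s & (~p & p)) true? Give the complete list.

s0, s1, s2, s3, s4, s5

Recall that []ψ holds at a world iff ψ holds at every accessible world, and <>ψ holds iff ψ holds at some accessible world.
Let φ = []~[](s & (~p & p)). Evaluate φ at each world:
  s0 (successors {s0}): φ is true.
  s1 (successors {s1}): φ is true.
  s2 (successors {s2, s3, s4}): φ is true.
  s3 (successors {s0, s3}): φ is true.
  s4 (successors {s3, s4, s5}): φ is true.
  s5 (successors {s1, s2, s4, s5}): φ is true.
For instance, at s3:
  At s3: []~[](s & (~p & p)) requires ~[](s & (~p & p)) at every successor {s0, s3}.
      At s0: [](s & (~p & p)) is false, so ~[](s & (~p & p)) is true.
      At s3: [](s & (~p & p)) is false, so ~[](s & (~p & p)) is true.
  So []~[](s & (~p & p)) is true at s3.
Satisfying worlds: {s0, s1, s2, s3, s4, s5}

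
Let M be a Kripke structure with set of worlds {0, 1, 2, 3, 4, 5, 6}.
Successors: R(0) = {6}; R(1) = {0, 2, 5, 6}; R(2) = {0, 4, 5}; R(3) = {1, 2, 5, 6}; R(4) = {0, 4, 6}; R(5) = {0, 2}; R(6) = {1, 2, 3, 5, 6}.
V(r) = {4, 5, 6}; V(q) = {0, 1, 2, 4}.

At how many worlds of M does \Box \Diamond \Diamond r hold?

Let φ = \Box \Diamond \Diamond r. Evaluate φ at each world:
  0 (successors {6}): φ is true.
  1 (successors {0, 2, 5, 6}): φ is true.
  2 (successors {0, 4, 5}): φ is true.
  3 (successors {1, 2, 5, 6}): φ is true.
  4 (successors {0, 4, 6}): φ is true.
  5 (successors {0, 2}): φ is true.
  6 (successors {1, 2, 3, 5, 6}): φ is true.
For instance, at 1:
  At 1: \Box \Diamond \Diamond r requires \Diamond \Diamond r at every successor {0, 2, 5, 6}.
    At 0: \Diamond \Diamond r is true.
    At 2: \Diamond \Diamond r is true.
    At 5: \Diamond \Diamond r is true.
    At 6: \Diamond \Diamond r is true.
  So \Box \Diamond \Diamond r is true at 1.
Satisfying worlds: {0, 1, 2, 3, 4, 5, 6}

7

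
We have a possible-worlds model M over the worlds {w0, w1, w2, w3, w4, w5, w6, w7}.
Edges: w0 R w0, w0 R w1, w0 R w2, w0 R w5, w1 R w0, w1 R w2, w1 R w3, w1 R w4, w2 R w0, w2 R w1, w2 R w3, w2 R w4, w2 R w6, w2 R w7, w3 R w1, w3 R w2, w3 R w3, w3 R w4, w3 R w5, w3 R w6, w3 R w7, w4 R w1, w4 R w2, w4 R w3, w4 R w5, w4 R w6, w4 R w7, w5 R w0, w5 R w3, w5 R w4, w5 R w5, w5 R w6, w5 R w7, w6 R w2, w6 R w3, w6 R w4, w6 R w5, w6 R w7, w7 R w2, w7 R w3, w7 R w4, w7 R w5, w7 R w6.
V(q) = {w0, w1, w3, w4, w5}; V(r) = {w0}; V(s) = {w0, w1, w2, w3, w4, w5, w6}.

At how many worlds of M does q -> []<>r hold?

4

Recall that []ψ holds at a world iff ψ holds at every accessible world, and <>ψ holds iff ψ holds at some accessible world.
Let φ = q -> []<>r. Evaluate φ at each world:
  w0 (successors {w0, w1, w2, w5}): φ is true.
  w1 (successors {w0, w2, w3, w4}): φ is false.
  w2 (successors {w0, w1, w3, w4, w6, w7}): φ is true.
  w3 (successors {w1, w2, w3, w4, w5, w6, w7}): φ is false.
  w4 (successors {w1, w2, w3, w5, w6, w7}): φ is false.
  w5 (successors {w0, w3, w4, w5, w6, w7}): φ is false.
  w6 (successors {w2, w3, w4, w5, w7}): φ is true.
  w7 (successors {w2, w3, w4, w5, w6}): φ is true.
For instance, at w7:
  At w7: q is false, []<>r is false, so q -> []<>r is true.
    At w7: []<>r requires <>r at every successor {w2, w3, w4, w5, w6}.
      <>r fails at w3, so []<>r is false at w7.
Satisfying worlds: {w0, w2, w6, w7}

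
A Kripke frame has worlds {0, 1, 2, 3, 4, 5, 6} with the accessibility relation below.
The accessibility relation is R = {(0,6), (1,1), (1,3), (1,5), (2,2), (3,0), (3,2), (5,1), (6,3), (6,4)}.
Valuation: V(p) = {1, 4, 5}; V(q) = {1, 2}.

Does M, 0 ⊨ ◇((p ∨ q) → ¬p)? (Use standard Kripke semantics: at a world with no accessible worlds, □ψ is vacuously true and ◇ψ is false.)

Yes

At 0: ◇((p ∨ q) → ¬p) requires (p ∨ q) → ¬p at some successor in {6}.
  (p ∨ q) → ¬p holds at 6, so ◇((p ∨ q) → ¬p) is true at 0.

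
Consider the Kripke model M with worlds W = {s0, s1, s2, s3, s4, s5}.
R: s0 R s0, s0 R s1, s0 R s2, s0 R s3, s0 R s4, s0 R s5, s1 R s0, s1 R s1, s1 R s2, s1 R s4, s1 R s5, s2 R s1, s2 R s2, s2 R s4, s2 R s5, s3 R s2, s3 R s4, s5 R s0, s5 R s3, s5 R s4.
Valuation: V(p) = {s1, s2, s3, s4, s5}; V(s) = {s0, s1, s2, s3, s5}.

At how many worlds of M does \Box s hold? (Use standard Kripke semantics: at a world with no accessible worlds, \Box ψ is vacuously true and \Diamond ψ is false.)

Let φ = \Box s. Evaluate φ at each world:
  s0 (successors {s0, s1, s2, s3, s4, s5}): φ is false.
  s1 (successors {s0, s1, s2, s4, s5}): φ is false.
  s2 (successors {s1, s2, s4, s5}): φ is false.
  s3 (successors {s2, s4}): φ is false.
  s4 (successors ∅): φ is true.
  s5 (successors {s0, s3, s4}): φ is false.
For instance, at s3:
  At s3: \Box s requires s at every successor {s2, s4}.
    s fails at s4, so \Box s is false at s3.
Satisfying worlds: {s4}

1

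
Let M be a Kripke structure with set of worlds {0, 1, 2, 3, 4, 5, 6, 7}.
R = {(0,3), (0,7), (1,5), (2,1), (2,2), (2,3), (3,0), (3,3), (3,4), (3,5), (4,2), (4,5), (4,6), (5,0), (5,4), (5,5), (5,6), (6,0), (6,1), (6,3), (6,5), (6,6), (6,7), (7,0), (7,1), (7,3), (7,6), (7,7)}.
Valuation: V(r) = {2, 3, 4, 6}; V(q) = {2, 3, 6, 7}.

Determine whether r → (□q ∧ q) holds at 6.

No

At 6: r is true, □q ∧ q is false, so r → (□q ∧ q) is false.
  At 6: □q is false, q is true, so □q ∧ q is false.
    At 6: □q requires q at every successor {0, 1, 3, 5, 6, 7}.
      q fails at 0, so □q is false at 6.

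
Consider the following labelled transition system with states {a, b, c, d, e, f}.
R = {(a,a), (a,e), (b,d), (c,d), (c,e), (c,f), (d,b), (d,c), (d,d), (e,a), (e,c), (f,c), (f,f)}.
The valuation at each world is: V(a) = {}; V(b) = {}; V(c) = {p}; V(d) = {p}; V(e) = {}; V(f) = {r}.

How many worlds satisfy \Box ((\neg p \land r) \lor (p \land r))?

0

Let φ = \Box ((\neg p \land r) \lor (p \land r)). Evaluate φ at each world:
  a (successors {a, e}): φ is false.
  b (successors {d}): φ is false.
  c (successors {d, e, f}): φ is false.
  d (successors {b, c, d}): φ is false.
  e (successors {a, c}): φ is false.
  f (successors {c, f}): φ is false.
For instance, at c:
  At c: \Box ((\neg p \land r) \lor (p \land r)) requires (\neg p \land r) \lor (p \land r) at every successor {d, e, f}.
    (\neg p \land r) \lor (p \land r) fails at d, so \Box ((\neg p \land r) \lor (p \land r)) is false at c.
Satisfying worlds: none.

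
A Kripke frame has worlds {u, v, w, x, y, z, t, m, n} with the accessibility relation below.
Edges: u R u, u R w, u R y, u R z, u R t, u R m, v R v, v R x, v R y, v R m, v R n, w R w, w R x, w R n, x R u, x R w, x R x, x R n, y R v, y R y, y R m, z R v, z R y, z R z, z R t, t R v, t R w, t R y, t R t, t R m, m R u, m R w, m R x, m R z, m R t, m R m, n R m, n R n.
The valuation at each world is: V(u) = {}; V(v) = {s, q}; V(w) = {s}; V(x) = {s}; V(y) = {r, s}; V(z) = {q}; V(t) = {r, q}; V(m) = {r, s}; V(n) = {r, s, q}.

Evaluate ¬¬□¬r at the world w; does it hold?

At w: ¬□¬r is true, so ¬¬□¬r is false.
  At w: □¬r is false, so ¬□¬r is true.
    At w: □¬r requires ¬r at every successor {w, x, n}.
      ¬r fails at n, so □¬r is false at w.

No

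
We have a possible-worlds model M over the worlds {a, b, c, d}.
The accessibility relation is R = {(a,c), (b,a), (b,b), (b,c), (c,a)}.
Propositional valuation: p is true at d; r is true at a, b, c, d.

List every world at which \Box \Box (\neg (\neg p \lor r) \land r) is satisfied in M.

d

Let φ = \Box \Box (\neg (\neg p \lor r) \land r). Evaluate φ at each world:
  a (successors {c}): φ is false.
  b (successors {a, b, c}): φ is false.
  c (successors {a}): φ is false.
  d (successors ∅): φ is true.
For instance, at b:
  At b: \Box \Box (\neg (\neg p \lor r) \land r) requires \Box (\neg (\neg p \lor r) \land r) at every successor {a, b, c}.
    \Box (\neg (\neg p \lor r) \land r) fails at a, so \Box \Box (\neg (\neg p \lor r) \land r) is false at b.
      At a: \Box (\neg (\neg p \lor r) \land r) requires \neg (\neg p \lor r) \land r at every successor {c}.
        \neg (\neg p \lor r) \land r fails at c, so \Box (\neg (\neg p \lor r) \land r) is false at a.
Satisfying worlds: {d}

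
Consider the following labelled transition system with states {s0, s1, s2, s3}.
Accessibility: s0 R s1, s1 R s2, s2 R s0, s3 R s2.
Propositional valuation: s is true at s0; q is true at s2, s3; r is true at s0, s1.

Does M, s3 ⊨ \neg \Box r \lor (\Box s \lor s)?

At s3: \neg \Box r is true, \Box s \lor s is false, so \neg \Box r \lor (\Box s \lor s) is true.
  At s3: \Box r is false, so \neg \Box r is true.
    At s3: \Box r requires r at every successor {s2}.
      r fails at s2, so \Box r is false at s3.
  At s3: \Box s is false, s is false, so \Box s \lor s is false.
    At s3: \Box s requires s at every successor {s2}.
      s fails at s2, so \Box s is false at s3.

Yes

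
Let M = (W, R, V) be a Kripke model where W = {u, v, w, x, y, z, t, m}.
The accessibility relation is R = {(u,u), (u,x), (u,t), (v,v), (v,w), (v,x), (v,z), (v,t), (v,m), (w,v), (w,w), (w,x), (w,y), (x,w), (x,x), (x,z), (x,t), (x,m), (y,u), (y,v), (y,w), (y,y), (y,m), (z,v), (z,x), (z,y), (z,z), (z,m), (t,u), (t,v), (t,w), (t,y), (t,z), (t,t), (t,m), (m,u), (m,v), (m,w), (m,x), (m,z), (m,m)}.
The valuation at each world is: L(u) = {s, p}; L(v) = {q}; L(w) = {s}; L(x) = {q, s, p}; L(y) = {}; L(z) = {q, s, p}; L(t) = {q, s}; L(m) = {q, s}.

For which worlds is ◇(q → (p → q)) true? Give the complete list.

u, v, w, x, y, z, t, m

Let φ = ◇(q → (p → q)). Evaluate φ at each world:
  u (successors {u, x, t}): φ is true.
  v (successors {v, w, x, z, t, m}): φ is true.
  w (successors {v, w, x, y}): φ is true.
  x (successors {w, x, z, t, m}): φ is true.
  y (successors {u, v, w, y, m}): φ is true.
  z (successors {v, x, y, z, m}): φ is true.
  t (successors {u, v, w, y, z, t, m}): φ is true.
  m (successors {u, v, w, x, z, m}): φ is true.
For instance, at u:
  At u: ◇(q → (p → q)) requires q → (p → q) at some successor in {u, x, t}.
    q → (p → q) holds at u, so ◇(q → (p → q)) is true at u.
Satisfying worlds: {u, v, w, x, y, z, t, m}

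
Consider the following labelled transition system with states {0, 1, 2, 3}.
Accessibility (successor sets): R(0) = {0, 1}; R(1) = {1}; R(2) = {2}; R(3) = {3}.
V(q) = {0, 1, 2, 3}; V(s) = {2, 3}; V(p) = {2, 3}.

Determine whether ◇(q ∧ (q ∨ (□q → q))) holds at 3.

Yes

At 3: ◇(q ∧ (q ∨ (□q → q))) requires q ∧ (q ∨ (□q → q)) at some successor in {3}.
  q ∧ (q ∨ (□q → q)) holds at 3, so ◇(q ∧ (q ∨ (□q → q))) is true at 3.
    At 3: q is true, q ∨ (□q → q) is true, so q ∧ (q ∨ (□q → q)) is true.
      At 3: q is true, □q → q is true, so q ∨ (□q → q) is true.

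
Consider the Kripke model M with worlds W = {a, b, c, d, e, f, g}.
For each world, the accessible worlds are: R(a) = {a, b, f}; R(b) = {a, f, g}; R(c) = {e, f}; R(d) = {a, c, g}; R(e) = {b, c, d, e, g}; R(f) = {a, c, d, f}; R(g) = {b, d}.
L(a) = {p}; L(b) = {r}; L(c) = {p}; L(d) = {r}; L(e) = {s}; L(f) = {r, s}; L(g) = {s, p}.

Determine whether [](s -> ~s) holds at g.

Recall that []ψ holds at a world iff ψ holds at every accessible world, and <>ψ holds iff ψ holds at some accessible world.
At g: [](s -> ~s) requires s -> ~s at every successor {b, d}.
  At b: s -> ~s is true.
  At d: s -> ~s is true.
So [](s -> ~s) is true at g.

Yes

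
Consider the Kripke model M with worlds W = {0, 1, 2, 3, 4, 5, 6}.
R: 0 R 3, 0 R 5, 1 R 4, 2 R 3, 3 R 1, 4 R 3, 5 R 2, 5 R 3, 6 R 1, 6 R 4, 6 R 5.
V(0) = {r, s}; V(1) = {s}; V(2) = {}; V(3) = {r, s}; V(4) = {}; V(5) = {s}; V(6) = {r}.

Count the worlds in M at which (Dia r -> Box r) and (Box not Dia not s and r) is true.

Recall that Box ψ holds at a world iff ψ holds at every accessible world, and Dia ψ holds iff ψ holds at some accessible world.
Let φ = (Dia r -> Box r) and (Box not Dia not s and r). Evaluate φ at each world:
  0 (successors {3, 5}): φ is false.
  1 (successors {4}): φ is false.
  2 (successors {3}): φ is false.
  3 (successors {1}): φ is false.
  4 (successors {3}): φ is false.
  5 (successors {2, 3}): φ is false.
  6 (successors {1, 4, 5}): φ is false.
For instance, at 0:
  At 0: Dia r -> Box r is false, Box not Dia not s and r is false, so (Dia r -> Box r) and (Box not Dia not s and r) is false.
    At 0: Dia r is true, Box r is false, so Dia r -> Box r is false.
      At 0: Dia r requires r at some successor in {3, 5}.
        r holds at 3, so Dia r is true at 0.
      At 0: Box r requires r at every successor {3, 5}.
        r fails at 5, so Box r is false at 0.
    At 0: Box not Dia not s is false, r is true, so Box not Dia not s and r is false.
      At 0: Box not Dia not s requires not Dia not s at every successor {3, 5}.
        not Dia not s fails at 5, so Box not Dia not s is false at 0.
Satisfying worlds: none.

0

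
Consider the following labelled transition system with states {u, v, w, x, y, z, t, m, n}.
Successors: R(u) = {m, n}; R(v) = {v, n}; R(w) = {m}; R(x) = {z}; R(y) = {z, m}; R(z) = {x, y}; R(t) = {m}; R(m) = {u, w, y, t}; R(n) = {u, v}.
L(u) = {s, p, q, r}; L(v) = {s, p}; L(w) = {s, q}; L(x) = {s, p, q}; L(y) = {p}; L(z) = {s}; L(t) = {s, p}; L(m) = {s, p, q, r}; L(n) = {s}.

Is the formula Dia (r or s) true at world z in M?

Yes

At z: Dia (r or s) requires r or s at some successor in {x, y}.
  r or s holds at x, so Dia (r or s) is true at z.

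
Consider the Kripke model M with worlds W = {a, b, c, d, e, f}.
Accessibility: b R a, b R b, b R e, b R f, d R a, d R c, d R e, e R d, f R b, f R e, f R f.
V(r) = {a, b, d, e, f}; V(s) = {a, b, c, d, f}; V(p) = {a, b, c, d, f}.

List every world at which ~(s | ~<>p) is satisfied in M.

Let φ = ~(s | ~<>p). Evaluate φ at each world:
  a (successors ∅): φ is false.
  b (successors {a, b, e, f}): φ is false.
  c (successors ∅): φ is false.
  d (successors {a, c, e}): φ is false.
  e (successors {d}): φ is true.
  f (successors {b, e, f}): φ is false.
For instance, at e:
  At e: s | ~<>p is false, so ~(s | ~<>p) is true.
    At e: s is false, ~<>p is false, so s | ~<>p is false.
      At e: <>p is true, so ~<>p is false.
Satisfying worlds: {e}

e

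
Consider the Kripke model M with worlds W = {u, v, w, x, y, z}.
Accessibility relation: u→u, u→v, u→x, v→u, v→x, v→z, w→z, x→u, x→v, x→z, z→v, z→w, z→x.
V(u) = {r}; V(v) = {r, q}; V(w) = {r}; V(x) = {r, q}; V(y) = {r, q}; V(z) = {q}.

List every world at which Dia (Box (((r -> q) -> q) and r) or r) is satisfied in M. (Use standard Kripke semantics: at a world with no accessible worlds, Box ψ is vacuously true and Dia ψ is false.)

u, v, w, x, z

Let φ = Dia (Box (((r -> q) -> q) and r) or r). Evaluate φ at each world:
  u (successors {u, v, x}): φ is true.
  v (successors {u, x, z}): φ is true.
  w (successors {z}): φ is true.
  x (successors {u, v, z}): φ is true.
  y (successors ∅): φ is false.
  z (successors {v, w, x}): φ is true.
For instance, at x:
  At x: Dia (Box (((r -> q) -> q) and r) or r) requires Box (((r -> q) -> q) and r) or r at some successor in {u, v, z}.
    Box (((r -> q) -> q) and r) or r holds at u, so Dia (Box (((r -> q) -> q) and r) or r) is true at x.
      At u: Box (((r -> q) -> q) and r) is true, r is true, so Box (((r -> q) -> q) and r) or r is true.
Satisfying worlds: {u, v, w, x, z}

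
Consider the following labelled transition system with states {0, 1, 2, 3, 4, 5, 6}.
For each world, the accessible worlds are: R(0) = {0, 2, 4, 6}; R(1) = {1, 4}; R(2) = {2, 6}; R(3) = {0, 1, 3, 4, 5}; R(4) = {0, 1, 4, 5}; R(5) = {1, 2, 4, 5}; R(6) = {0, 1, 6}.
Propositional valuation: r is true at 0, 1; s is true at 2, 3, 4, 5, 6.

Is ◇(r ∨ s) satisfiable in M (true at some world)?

Yes

Recall that ◇ψ holds at a world iff ψ holds at some accessible world.
Let φ = ◇(r ∨ s). Evaluate φ at each world:
  0 (successors {0, 2, 4, 6}): φ is true.
  1 (successors {1, 4}): φ is true.
  2 (successors {2, 6}): φ is true.
  3 (successors {0, 1, 3, 4, 5}): φ is true.
  4 (successors {0, 1, 4, 5}): φ is true.
  5 (successors {1, 2, 4, 5}): φ is true.
  6 (successors {0, 1, 6}): φ is true.
Detail at 0 (witness):
  At 0: ◇(r ∨ s) requires r ∨ s at some successor in {0, 2, 4, 6}.
    r ∨ s holds at 0, so ◇(r ∨ s) is true at 0.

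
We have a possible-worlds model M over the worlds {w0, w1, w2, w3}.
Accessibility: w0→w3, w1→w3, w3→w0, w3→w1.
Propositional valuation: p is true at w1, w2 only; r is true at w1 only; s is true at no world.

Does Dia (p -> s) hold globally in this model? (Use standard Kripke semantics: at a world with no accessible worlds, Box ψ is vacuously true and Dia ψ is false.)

No

Let φ = Dia (p -> s). Evaluate φ at each world:
  w0 (successors {w3}): φ is true.
  w1 (successors {w3}): φ is true.
  w2 (successors ∅): φ is false.
  w3 (successors {w0, w1}): φ is true.
Detail at w2 (counterexample):
  At w2: no accessible worlds, so Dia (p -> s) is false.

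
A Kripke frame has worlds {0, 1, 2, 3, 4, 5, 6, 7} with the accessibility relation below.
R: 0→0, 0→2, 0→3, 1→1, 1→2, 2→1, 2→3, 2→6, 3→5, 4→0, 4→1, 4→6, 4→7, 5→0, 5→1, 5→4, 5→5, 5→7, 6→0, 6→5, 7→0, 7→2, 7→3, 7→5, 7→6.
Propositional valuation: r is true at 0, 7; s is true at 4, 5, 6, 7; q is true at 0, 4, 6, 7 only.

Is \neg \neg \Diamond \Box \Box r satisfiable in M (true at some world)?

No

Recall that \Box ψ holds at a world iff ψ holds at every accessible world, and \Diamond ψ holds iff ψ holds at some accessible world.
Let φ = \neg \neg \Diamond \Box \Box r. Evaluate φ at each world:
  0 (successors {0, 2, 3}): φ is false.
  1 (successors {1, 2}): φ is false.
  2 (successors {1, 3, 6}): φ is false.
  3 (successors {5}): φ is false.
  4 (successors {0, 1, 6, 7}): φ is false.
  5 (successors {0, 1, 4, 5, 7}): φ is false.
  6 (successors {0, 5}): φ is false.
  7 (successors {0, 2, 3, 5, 6}): φ is false.
For instance, at 0:
  At 0: \neg \Diamond \Box \Box r is true, so \neg \neg \Diamond \Box \Box r is false.
    At 0: \Diamond \Box \Box r is false, so \neg \Diamond \Box \Box r is true.
      At 0: \Diamond \Box \Box r requires \Box \Box r at some successor in {0, 2, 3}.
        At 0: \Box \Box r is false.
        At 2: \Box \Box r is false.
        At 3: \Box \Box r is false.
      So \Diamond \Box \Box r is false at 0.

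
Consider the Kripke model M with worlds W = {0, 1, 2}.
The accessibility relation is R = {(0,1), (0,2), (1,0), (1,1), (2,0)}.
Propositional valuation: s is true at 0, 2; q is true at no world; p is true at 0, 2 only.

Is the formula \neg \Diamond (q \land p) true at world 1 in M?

Yes

At 1: \Diamond (q \land p) is false, so \neg \Diamond (q \land p) is true.
  At 1: \Diamond (q \land p) requires q \land p at some successor in {0, 1}.
    At 0: q \land p is false.
    At 1: q \land p is false.
  So \Diamond (q \land p) is false at 1.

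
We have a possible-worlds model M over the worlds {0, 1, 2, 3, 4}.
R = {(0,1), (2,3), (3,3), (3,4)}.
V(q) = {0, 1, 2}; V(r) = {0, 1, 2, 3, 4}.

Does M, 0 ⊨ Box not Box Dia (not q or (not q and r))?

No

Recall that Box ψ holds at a world iff ψ holds at every accessible world, and Dia ψ holds iff ψ holds at some accessible world.
At 0: Box not Box Dia (not q or (not q and r)) requires not Box Dia (not q or (not q and r)) at every successor {1}.
  not Box Dia (not q or (not q and r)) fails at 1, so Box not Box Dia (not q or (not q and r)) is false at 0.
    At 1: Box Dia (not q or (not q and r)) is true, so not Box Dia (not q or (not q and r)) is false.
      At 1: no accessible worlds, so Box Dia (not q or (not q and r)) holds vacuously.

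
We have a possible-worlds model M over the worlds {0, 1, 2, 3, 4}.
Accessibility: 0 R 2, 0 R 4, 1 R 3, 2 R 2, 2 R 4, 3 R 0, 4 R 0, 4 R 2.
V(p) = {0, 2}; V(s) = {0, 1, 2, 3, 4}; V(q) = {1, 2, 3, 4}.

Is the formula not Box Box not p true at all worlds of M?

Let φ = not Box Box not p. Evaluate φ at each world:
  0 (successors {2, 4}): φ is true.
  1 (successors {3}): φ is true.
  2 (successors {2, 4}): φ is true.
  3 (successors {0}): φ is true.
  4 (successors {0, 2}): φ is true.
For instance, at 4:
  At 4: Box Box not p is false, so not Box Box not p is true.
    At 4: Box Box not p requires Box not p at every successor {0, 2}.
      Box not p fails at 0, so Box Box not p is false at 4.

Yes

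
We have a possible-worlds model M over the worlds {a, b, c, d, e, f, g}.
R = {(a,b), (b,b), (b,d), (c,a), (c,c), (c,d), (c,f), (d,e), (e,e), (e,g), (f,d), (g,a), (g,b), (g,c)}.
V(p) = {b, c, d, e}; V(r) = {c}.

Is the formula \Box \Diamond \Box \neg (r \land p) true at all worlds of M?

Yes

Recall that \Box ψ holds at a world iff ψ holds at every accessible world, and \Diamond ψ holds iff ψ holds at some accessible world.
Let φ = \Box \Diamond \Box \neg (r \land p). Evaluate φ at each world:
  a (successors {b}): φ is true.
  b (successors {b, d}): φ is true.
  c (successors {a, c, d, f}): φ is true.
  d (successors {e}): φ is true.
  e (successors {e, g}): φ is true.
  f (successors {d}): φ is true.
  g (successors {a, b, c}): φ is true.
For instance, at e:
  At e: \Box \Diamond \Box \neg (r \land p) requires \Diamond \Box \neg (r \land p) at every successor {e, g}.
      At e: \Diamond \Box \neg (r \land p) requires \Box \neg (r \land p) at some successor in {e, g}.
        \Box \neg (r \land p) holds at e, so \Diamond \Box \neg (r \land p) is true at e.
      At g: \Diamond \Box \neg (r \land p) requires \Box \neg (r \land p) at some successor in {a, b, c}.
        \Box \neg (r \land p) holds at a, so \Diamond \Box \neg (r \land p) is true at g.
  So \Box \Diamond \Box \neg (r \land p) is true at e.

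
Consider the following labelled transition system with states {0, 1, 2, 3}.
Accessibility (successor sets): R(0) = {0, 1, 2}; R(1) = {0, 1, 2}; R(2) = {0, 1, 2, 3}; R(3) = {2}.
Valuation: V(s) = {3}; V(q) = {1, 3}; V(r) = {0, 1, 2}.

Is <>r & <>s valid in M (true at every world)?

No

Recall that <>ψ holds at a world iff ψ holds at some accessible world.
Let φ = <>r & <>s. Evaluate φ at each world:
  0 (successors {0, 1, 2}): φ is false.
  1 (successors {0, 1, 2}): φ is false.
  2 (successors {0, 1, 2, 3}): φ is true.
  3 (successors {2}): φ is false.
Detail at 0 (counterexample):
  At 0: <>r is true, <>s is false, so <>r & <>s is false.
    At 0: <>r requires r at some successor in {0, 1, 2}.
      r holds at 0, so <>r is true at 0.
    At 0: <>s requires s at some successor in {0, 1, 2}.
      At 0: s is false.
      At 1: s is false.
      At 2: s is false.
    So <>s is false at 0.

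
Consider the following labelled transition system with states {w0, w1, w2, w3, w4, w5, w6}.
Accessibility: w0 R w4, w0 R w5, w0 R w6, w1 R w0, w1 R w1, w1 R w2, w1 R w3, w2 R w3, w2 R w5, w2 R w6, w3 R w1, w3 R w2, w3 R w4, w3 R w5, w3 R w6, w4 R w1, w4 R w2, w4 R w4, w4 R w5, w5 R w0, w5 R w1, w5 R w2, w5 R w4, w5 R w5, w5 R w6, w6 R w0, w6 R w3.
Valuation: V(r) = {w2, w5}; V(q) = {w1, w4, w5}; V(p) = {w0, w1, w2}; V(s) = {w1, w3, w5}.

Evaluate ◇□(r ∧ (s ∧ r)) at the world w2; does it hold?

No

Recall that □ψ holds at a world iff ψ holds at every accessible world, and ◇ψ holds iff ψ holds at some accessible world.
At w2: ◇□(r ∧ (s ∧ r)) requires □(r ∧ (s ∧ r)) at some successor in {w3, w5, w6}.
  At w3: □(r ∧ (s ∧ r)) is false.
  At w5: □(r ∧ (s ∧ r)) is false.
  At w6: □(r ∧ (s ∧ r)) is false.
So ◇□(r ∧ (s ∧ r)) is false at w2.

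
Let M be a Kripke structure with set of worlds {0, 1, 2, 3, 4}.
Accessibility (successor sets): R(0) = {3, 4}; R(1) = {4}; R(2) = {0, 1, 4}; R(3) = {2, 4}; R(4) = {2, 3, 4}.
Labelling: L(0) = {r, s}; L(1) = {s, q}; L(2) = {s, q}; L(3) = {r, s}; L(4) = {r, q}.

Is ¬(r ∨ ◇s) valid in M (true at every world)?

No

Let φ = ¬(r ∨ ◇s). Evaluate φ at each world:
  0 (successors {3, 4}): φ is false.
  1 (successors {4}): φ is true.
  2 (successors {0, 1, 4}): φ is false.
  3 (successors {2, 4}): φ is false.
  4 (successors {2, 3, 4}): φ is false.
Detail at 0 (counterexample):
  At 0: r ∨ ◇s is true, so ¬(r ∨ ◇s) is false.
    At 0: r is true, ◇s is true, so r ∨ ◇s is true.
      At 0: ◇s requires s at some successor in {3, 4}.
        s holds at 3, so ◇s is true at 0.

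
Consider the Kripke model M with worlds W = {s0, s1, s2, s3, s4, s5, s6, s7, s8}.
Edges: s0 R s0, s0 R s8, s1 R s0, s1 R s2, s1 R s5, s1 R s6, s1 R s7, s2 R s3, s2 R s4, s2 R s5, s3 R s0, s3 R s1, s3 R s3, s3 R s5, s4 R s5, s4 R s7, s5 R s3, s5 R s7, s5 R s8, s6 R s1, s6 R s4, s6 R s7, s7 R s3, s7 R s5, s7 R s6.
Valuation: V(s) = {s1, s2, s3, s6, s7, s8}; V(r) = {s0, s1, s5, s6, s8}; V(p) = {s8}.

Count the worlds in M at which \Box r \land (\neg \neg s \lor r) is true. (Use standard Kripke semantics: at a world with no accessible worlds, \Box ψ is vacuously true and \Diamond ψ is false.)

2

Let φ = \Box r \land (\neg \neg s \lor r). Evaluate φ at each world:
  s0 (successors {s0, s8}): φ is true.
  s1 (successors {s0, s2, s5, s6, s7}): φ is false.
  s2 (successors {s3, s4, s5}): φ is false.
  s3 (successors {s0, s1, s3, s5}): φ is false.
  s4 (successors {s5, s7}): φ is false.
  s5 (successors {s3, s7, s8}): φ is false.
  s6 (successors {s1, s4, s7}): φ is false.
  s7 (successors {s3, s5, s6}): φ is false.
  s8 (successors ∅): φ is true.
For instance, at s4:
  At s4: \Box r is false, \neg \neg s \lor r is false, so \Box r \land (\neg \neg s \lor r) is false.
    At s4: \Box r requires r at every successor {s5, s7}.
      r fails at s7, so \Box r is false at s4.
Satisfying worlds: {s0, s8}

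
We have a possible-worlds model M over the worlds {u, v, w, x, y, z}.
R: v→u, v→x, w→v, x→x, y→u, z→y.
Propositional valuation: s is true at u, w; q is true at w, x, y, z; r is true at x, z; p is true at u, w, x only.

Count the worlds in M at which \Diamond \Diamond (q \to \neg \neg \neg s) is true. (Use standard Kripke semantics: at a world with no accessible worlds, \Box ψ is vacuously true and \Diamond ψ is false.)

Let φ = \Diamond \Diamond (q \to \neg \neg \neg s). Evaluate φ at each world:
  u (successors ∅): φ is false.
  v (successors {u, x}): φ is true.
  w (successors {v}): φ is true.
  x (successors {x}): φ is true.
  y (successors {u}): φ is false.
  z (successors {y}): φ is true.
For instance, at x:
  At x: \Diamond \Diamond (q \to \neg \neg \neg s) requires \Diamond (q \to \neg \neg \neg s) at some successor in {x}.
    \Diamond (q \to \neg \neg \neg s) holds at x, so \Diamond \Diamond (q \to \neg \neg \neg s) is true at x.
      At x: \Diamond (q \to \neg \neg \neg s) requires q \to \neg \neg \neg s at some successor in {x}.
        q \to \neg \neg \neg s holds at x, so \Diamond (q \to \neg \neg \neg s) is true at x.
Satisfying worlds: {v, w, x, z}

4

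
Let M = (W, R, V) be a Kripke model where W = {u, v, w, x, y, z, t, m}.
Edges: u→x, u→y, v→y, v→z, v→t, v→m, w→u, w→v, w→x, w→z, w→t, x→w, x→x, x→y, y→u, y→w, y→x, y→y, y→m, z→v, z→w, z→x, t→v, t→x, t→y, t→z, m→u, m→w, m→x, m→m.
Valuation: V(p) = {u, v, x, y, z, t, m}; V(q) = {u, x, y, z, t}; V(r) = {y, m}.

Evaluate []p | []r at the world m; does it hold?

At m: []p is false, []r is false, so []p | []r is false.
  At m: []p requires p at every successor {u, w, x, m}.
    p fails at w, so []p is false at m.
  At m: []r requires r at every successor {u, w, x, m}.
    r fails at u, so []r is false at m.

No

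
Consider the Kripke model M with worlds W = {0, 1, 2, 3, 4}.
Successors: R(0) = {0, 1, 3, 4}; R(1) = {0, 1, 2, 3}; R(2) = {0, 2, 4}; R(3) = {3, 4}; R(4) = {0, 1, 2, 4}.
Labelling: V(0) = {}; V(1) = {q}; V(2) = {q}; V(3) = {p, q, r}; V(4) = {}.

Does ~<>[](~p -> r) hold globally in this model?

Let φ = ~<>[](~p -> r). Evaluate φ at each world:
  0 (successors {0, 1, 3, 4}): φ is true.
  1 (successors {0, 1, 2, 3}): φ is true.
  2 (successors {0, 2, 4}): φ is true.
  3 (successors {3, 4}): φ is true.
  4 (successors {0, 1, 2, 4}): φ is true.
For instance, at 4:
  At 4: <>[](~p -> r) is false, so ~<>[](~p -> r) is true.
    At 4: <>[](~p -> r) requires [](~p -> r) at some successor in {0, 1, 2, 4}.
      At 0: [](~p -> r) is false.
      At 1: [](~p -> r) is false.
      At 2: [](~p -> r) is false.
      At 4: [](~p -> r) is false.
    So <>[](~p -> r) is false at 4.

Yes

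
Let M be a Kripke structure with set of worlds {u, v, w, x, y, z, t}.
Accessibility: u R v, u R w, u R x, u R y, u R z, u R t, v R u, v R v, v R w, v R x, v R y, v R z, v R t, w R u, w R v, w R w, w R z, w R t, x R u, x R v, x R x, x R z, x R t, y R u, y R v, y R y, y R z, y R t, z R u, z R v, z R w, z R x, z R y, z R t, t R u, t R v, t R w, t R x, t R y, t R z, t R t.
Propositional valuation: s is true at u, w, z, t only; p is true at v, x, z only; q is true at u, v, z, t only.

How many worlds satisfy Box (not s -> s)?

0

Recall that Box ψ holds at a world iff ψ holds at every accessible world, and Dia ψ holds iff ψ holds at some accessible world.
Let φ = Box (not s -> s). Evaluate φ at each world:
  u (successors {v, w, x, y, z, t}): φ is false.
  v (successors {u, v, w, x, y, z, t}): φ is false.
  w (successors {u, v, w, z, t}): φ is false.
  x (successors {u, v, x, z, t}): φ is false.
  y (successors {u, v, y, z, t}): φ is false.
  z (successors {u, v, w, x, y, t}): φ is false.
  t (successors {u, v, w, x, y, z, t}): φ is false.
For instance, at v:
  At v: Box (not s -> s) requires not s -> s at every successor {u, v, w, x, y, z, t}.
    not s -> s fails at v, so Box (not s -> s) is false at v.
Satisfying worlds: none.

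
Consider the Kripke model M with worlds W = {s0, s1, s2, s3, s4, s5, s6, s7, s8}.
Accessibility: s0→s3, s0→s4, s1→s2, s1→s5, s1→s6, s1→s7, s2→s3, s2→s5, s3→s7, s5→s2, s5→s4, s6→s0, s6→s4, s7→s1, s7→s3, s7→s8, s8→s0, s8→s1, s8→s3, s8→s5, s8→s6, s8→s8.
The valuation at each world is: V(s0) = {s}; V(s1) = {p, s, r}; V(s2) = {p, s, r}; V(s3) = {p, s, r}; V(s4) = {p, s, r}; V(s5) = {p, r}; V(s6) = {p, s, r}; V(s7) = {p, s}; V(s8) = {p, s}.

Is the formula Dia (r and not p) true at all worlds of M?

No

Let φ = Dia (r and not p). Evaluate φ at each world:
  s0 (successors {s3, s4}): φ is false.
  s1 (successors {s2, s5, s6, s7}): φ is false.
  s2 (successors {s3, s5}): φ is false.
  s3 (successors {s7}): φ is false.
  s4 (successors ∅): φ is false.
  s5 (successors {s2, s4}): φ is false.
  s6 (successors {s0, s4}): φ is false.
  s7 (successors {s1, s3, s8}): φ is false.
  s8 (successors {s0, s1, s3, s5, s6, s8}): φ is false.
Detail at s0 (counterexample):
  At s0: Dia (r and not p) requires r and not p at some successor in {s3, s4}.
    At s3: r and not p is false.
    At s4: r and not p is false.
  So Dia (r and not p) is false at s0.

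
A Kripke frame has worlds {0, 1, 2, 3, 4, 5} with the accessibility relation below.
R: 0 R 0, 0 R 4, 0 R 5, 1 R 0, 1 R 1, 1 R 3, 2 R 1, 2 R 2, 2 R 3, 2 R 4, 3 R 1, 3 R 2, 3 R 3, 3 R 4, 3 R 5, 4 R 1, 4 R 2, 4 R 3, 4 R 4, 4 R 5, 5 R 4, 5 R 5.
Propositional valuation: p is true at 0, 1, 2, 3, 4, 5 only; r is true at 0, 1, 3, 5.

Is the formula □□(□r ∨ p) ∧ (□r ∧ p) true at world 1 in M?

Recall that □ψ holds at a world iff ψ holds at every accessible world, and ◇ψ holds iff ψ holds at some accessible world.
At 1: □□(□r ∨ p) is true, □r ∧ p is true, so □□(□r ∨ p) ∧ (□r ∧ p) is true.
  At 1: □□(□r ∨ p) requires □(□r ∨ p) at every successor {0, 1, 3}.
      At 0: □(□r ∨ p) requires □r ∨ p at every successor {0, 4, 5}.
        At 0: □r ∨ p is true.
        At 4: □r ∨ p is true.
        At 5: □r ∨ p is true.
      So □(□r ∨ p) is true at 0.
      At 1: □(□r ∨ p) requires □r ∨ p at every successor {0, 1, 3}.
        At 0: □r ∨ p is true.
        At 1: □r ∨ p is true.
        At 3: □r ∨ p is true.
      So □(□r ∨ p) is true at 1.
      At 3: □(□r ∨ p) requires □r ∨ p at every successor {1, 2, 3, 4, 5}.
        At 1: □r ∨ p is true.
        At 2: □r ∨ p is true.
        At 3: □r ∨ p is true.
        At 4: □r ∨ p is true.
        At 5: □r ∨ p is true.
      So □(□r ∨ p) is true at 3.
  So □□(□r ∨ p) is true at 1.
  At 1: □r is true, p is true, so □r ∧ p is true.
    At 1: □r requires r at every successor {0, 1, 3}.
      At 0: r is true.
      At 1: r is true.
      At 3: r is true.
    So □r is true at 1.

Yes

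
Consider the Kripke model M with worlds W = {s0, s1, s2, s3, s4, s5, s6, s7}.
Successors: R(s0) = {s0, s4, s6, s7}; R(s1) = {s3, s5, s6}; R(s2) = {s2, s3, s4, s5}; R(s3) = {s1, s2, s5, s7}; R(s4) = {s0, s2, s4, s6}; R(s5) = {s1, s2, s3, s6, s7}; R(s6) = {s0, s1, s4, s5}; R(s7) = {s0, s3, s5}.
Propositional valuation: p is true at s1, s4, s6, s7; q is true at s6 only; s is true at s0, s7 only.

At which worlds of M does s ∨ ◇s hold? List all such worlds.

Let φ = s ∨ ◇s. Evaluate φ at each world:
  s0 (successors {s0, s4, s6, s7}): φ is true.
  s1 (successors {s3, s5, s6}): φ is false.
  s2 (successors {s2, s3, s4, s5}): φ is false.
  s3 (successors {s1, s2, s5, s7}): φ is true.
  s4 (successors {s0, s2, s4, s6}): φ is true.
  s5 (successors {s1, s2, s3, s6, s7}): φ is true.
  s6 (successors {s0, s1, s4, s5}): φ is true.
  s7 (successors {s0, s3, s5}): φ is true.
For instance, at s1:
  At s1: s is false, ◇s is false, so s ∨ ◇s is false.
    At s1: ◇s requires s at some successor in {s3, s5, s6}.
      At s3: s is false.
      At s5: s is false.
      At s6: s is false.
    So ◇s is false at s1.
Satisfying worlds: {s0, s3, s4, s5, s6, s7}

s0, s3, s4, s5, s6, s7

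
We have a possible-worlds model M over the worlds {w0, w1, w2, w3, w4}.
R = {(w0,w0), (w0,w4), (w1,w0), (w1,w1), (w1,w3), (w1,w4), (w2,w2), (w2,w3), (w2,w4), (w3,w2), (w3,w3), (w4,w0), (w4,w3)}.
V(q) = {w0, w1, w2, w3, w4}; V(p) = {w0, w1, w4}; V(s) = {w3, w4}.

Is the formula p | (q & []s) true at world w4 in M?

Yes

At w4: p is true, q & []s is false, so p | (q & []s) is true.
  At w4: q is true, []s is false, so q & []s is false.
    At w4: []s requires s at every successor {w0, w3}.
      s fails at w0, so []s is false at w4.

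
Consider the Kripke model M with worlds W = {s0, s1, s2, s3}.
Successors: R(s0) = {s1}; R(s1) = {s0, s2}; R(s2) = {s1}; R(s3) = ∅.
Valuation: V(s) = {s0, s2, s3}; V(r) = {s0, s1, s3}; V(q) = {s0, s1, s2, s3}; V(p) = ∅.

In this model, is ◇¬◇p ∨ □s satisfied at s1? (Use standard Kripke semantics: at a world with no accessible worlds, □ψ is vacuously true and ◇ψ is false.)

Yes

At s1: ◇¬◇p is true, □s is true, so ◇¬◇p ∨ □s is true.
  At s1: ◇¬◇p requires ¬◇p at some successor in {s0, s2}.
    ¬◇p holds at s0, so ◇¬◇p is true at s1.
      At s0: ◇p is false, so ¬◇p is true.
  At s1: □s requires s at every successor {s0, s2}.
    At s0: s is true.
    At s2: s is true.
  So □s is true at s1.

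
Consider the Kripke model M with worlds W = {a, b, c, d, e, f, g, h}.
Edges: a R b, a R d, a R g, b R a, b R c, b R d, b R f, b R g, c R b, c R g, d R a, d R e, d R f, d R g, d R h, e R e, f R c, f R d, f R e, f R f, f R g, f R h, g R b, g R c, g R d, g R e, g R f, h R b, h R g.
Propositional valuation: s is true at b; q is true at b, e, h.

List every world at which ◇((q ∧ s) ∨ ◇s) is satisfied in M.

Let φ = ◇((q ∧ s) ∨ ◇s). Evaluate φ at each world:
  a (successors {b, d, g}): φ is true.
  b (successors {a, c, d, f, g}): φ is true.
  c (successors {b, g}): φ is true.
  d (successors {a, e, f, g, h}): φ is true.
  e (successors {e}): φ is false.
  f (successors {c, d, e, f, g, h}): φ is true.
  g (successors {b, c, d, e, f}): φ is true.
  h (successors {b, g}): φ is true.
For instance, at f:
  At f: ◇((q ∧ s) ∨ ◇s) requires (q ∧ s) ∨ ◇s at some successor in {c, d, e, f, g, h}.
    (q ∧ s) ∨ ◇s holds at c, so ◇((q ∧ s) ∨ ◇s) is true at f.
      At c: q ∧ s is false, ◇s is true, so (q ∧ s) ∨ ◇s is true.
Satisfying worlds: {a, b, c, d, f, g, h}

a, b, c, d, f, g, h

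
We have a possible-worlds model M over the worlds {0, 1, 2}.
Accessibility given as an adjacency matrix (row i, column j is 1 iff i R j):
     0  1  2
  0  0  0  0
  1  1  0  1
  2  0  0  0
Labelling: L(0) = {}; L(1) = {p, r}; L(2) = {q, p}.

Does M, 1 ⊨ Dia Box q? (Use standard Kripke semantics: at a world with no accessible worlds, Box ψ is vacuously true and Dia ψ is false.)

Yes

At 1: Dia Box q requires Box q at some successor in {0, 2}.
  Box q holds at 0, so Dia Box q is true at 1.
    At 0: no accessible worlds, so Box q holds vacuously.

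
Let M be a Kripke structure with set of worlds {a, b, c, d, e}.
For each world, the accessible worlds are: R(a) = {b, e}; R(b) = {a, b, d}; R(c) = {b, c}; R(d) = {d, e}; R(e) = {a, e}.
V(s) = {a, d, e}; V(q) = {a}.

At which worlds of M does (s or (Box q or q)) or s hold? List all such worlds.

Let φ = (s or (Box q or q)) or s. Evaluate φ at each world:
  a (successors {b, e}): φ is true.
  b (successors {a, b, d}): φ is false.
  c (successors {b, c}): φ is false.
  d (successors {d, e}): φ is true.
  e (successors {a, e}): φ is true.
For instance, at b:
  At b: s or (Box q or q) is false, s is false, so (s or (Box q or q)) or s is false.
    At b: s is false, Box q or q is false, so s or (Box q or q) is false.
      At b: Box q is false, q is false, so Box q or q is false.
Satisfying worlds: {a, d, e}

a, d, e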